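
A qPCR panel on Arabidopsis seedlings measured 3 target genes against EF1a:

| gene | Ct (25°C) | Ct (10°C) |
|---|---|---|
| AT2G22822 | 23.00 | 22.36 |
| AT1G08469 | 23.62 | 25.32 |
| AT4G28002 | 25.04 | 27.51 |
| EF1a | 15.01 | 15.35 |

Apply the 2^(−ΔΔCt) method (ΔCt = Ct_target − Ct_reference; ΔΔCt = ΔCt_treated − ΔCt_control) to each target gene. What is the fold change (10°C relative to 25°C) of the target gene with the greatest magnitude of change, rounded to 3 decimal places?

0.228

AT2G22822: ΔΔCt = (22.36−15.35) − (23.00−15.01) = 7.01 − 7.99 = -0.98; fold change = 2^0.98 = 1.972
AT1G08469: ΔΔCt = (25.32−15.35) − (23.62−15.01) = 9.97 − 8.61 = 1.36; fold change = 2^-1.36 = 0.390
AT4G28002: ΔΔCt = (27.51−15.35) − (25.04−15.01) = 12.16 − 10.03 = 2.13; fold change = 2^-2.13 = 0.228
AT4G28002 has the largest |ΔΔCt| = 2.13.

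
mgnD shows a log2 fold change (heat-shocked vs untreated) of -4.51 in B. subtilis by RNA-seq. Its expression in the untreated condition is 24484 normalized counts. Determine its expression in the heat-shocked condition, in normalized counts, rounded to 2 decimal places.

Fold change = 2^(-4.51) = 0.0439
heat-shocked expression = 24484 × 0.0439 = 1074.58

1074.58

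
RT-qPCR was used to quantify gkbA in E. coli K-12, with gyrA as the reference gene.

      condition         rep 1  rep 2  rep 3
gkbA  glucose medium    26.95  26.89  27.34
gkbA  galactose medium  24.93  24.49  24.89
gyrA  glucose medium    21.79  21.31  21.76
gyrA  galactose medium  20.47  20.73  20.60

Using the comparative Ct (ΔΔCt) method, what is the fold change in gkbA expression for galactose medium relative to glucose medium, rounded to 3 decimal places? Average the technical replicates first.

2.412

Mean Ct: gkbA glucose medium 27.060; gkbA galactose medium 24.770; gyrA glucose medium 21.620; gyrA galactose medium 20.600
ΔCt(glucose medium) = 27.060 − 21.620 = 5.440
ΔCt(galactose medium) = 24.770 − 20.600 = 4.170
ΔΔCt = 4.170 − 5.440 = -1.270
Fold change = 2^(−(-1.270)) = 2^1.270 = 2.4116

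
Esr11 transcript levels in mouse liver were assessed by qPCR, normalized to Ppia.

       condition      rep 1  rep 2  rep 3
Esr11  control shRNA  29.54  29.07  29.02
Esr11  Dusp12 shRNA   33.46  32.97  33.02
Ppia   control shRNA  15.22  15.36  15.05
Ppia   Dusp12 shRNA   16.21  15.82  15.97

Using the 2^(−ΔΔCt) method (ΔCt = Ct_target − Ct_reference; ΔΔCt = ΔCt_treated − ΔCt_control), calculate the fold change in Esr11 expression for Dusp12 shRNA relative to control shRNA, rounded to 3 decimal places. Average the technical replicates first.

0.113

Mean Ct: Esr11 control shRNA 29.210; Esr11 Dusp12 shRNA 33.150; Ppia control shRNA 15.210; Ppia Dusp12 shRNA 16.000
ΔCt(control shRNA) = 29.210 − 15.210 = 14.000
ΔCt(Dusp12 shRNA) = 33.150 − 16.000 = 17.150
ΔΔCt = 17.150 − 14.000 = 3.150
Fold change = 2^(−3.150) = 0.1127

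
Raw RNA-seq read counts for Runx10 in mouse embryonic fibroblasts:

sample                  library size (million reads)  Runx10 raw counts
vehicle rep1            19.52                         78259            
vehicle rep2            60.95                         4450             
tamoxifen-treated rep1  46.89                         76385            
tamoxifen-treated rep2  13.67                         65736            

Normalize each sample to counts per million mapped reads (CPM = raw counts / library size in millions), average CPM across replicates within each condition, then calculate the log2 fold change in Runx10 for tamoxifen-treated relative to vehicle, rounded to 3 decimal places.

0.657

CPM(vehicle rep1) = 78259 / 19.52 = 4009.1701
CPM(vehicle rep2) = 4450 / 60.95 = 73.0107
CPM(tamoxifen-treated rep1) = 76385 / 46.89 = 1629.0254
CPM(tamoxifen-treated rep2) = 65736 / 13.67 = 4808.7783
mean CPM(vehicle) = 2041.0904; mean CPM(tamoxifen-treated) = 3218.9019
Fold change = 3218.9019 / 2041.0904 = 1.57705
log2(1.57705) = 0.6572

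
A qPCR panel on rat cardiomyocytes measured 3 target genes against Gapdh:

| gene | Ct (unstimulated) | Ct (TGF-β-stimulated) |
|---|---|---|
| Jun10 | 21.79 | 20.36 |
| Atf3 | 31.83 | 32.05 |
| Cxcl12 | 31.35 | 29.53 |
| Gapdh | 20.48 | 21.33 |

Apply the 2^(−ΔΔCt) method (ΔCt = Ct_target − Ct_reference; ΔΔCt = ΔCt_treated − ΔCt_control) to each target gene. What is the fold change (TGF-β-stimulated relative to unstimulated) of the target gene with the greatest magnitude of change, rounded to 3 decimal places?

6.364

Jun10: ΔΔCt = (20.36−21.33) − (21.79−20.48) = -0.97 − 1.31 = -2.28; fold change = 2^2.28 = 4.857
Atf3: ΔΔCt = (32.05−21.33) − (31.83−20.48) = 10.72 − 11.35 = -0.63; fold change = 2^0.63 = 1.548
Cxcl12: ΔΔCt = (29.53−21.33) − (31.35−20.48) = 8.20 − 10.87 = -2.67; fold change = 2^2.67 = 6.364
Cxcl12 has the largest |ΔΔCt| = 2.67.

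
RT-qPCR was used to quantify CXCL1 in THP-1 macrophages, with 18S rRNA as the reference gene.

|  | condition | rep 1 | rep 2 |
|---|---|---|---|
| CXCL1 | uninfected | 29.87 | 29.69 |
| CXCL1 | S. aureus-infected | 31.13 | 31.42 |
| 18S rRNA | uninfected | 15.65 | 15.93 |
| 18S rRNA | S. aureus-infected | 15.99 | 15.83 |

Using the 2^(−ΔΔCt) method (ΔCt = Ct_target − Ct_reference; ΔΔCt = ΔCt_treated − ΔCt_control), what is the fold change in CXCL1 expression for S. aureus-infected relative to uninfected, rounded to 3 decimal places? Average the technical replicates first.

Mean Ct: CXCL1 uninfected 29.780; CXCL1 S. aureus-infected 31.275; 18S rRNA uninfected 15.790; 18S rRNA S. aureus-infected 15.910
ΔCt(uninfected) = 29.780 − 15.790 = 13.990
ΔCt(S. aureus-infected) = 31.275 − 15.910 = 15.365
ΔΔCt = 15.365 − 13.990 = 1.375
Fold change = 2^(−1.375) = 0.3856

0.386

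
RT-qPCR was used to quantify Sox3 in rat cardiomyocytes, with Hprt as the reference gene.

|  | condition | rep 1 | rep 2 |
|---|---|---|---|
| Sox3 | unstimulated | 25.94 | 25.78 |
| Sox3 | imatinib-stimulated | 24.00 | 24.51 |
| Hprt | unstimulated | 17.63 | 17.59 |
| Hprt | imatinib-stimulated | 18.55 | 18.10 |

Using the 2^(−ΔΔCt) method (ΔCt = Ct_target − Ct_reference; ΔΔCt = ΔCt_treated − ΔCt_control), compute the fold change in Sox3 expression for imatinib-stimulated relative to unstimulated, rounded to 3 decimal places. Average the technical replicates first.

4.993

Mean Ct: Sox3 unstimulated 25.860; Sox3 imatinib-stimulated 24.255; Hprt unstimulated 17.610; Hprt imatinib-stimulated 18.325
ΔCt(unstimulated) = 25.860 − 17.610 = 8.250
ΔCt(imatinib-stimulated) = 24.255 − 18.325 = 5.930
ΔΔCt = 5.930 − 8.250 = -2.320
Fold change = 2^(−(-2.320)) = 2^2.320 = 4.9933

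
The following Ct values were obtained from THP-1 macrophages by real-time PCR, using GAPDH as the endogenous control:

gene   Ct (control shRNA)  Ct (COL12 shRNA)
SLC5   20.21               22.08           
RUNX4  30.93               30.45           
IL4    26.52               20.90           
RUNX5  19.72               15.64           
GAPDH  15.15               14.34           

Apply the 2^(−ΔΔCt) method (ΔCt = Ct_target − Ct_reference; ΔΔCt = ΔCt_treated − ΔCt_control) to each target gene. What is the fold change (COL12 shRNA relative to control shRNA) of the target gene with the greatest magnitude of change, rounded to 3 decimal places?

SLC5: ΔΔCt = (22.08−14.34) − (20.21−15.15) = 7.74 − 5.06 = 2.68; fold change = 2^-2.68 = 0.156
RUNX4: ΔΔCt = (30.45−14.34) − (30.93−15.15) = 16.11 − 15.78 = 0.33; fold change = 2^-0.33 = 0.796
IL4: ΔΔCt = (20.90−14.34) − (26.52−15.15) = 6.56 − 11.37 = -4.81; fold change = 2^4.81 = 28.051
RUNX5: ΔΔCt = (15.64−14.34) − (19.72−15.15) = 1.30 − 4.57 = -3.27; fold change = 2^3.27 = 9.646
IL4 has the largest |ΔΔCt| = 4.81.

28.051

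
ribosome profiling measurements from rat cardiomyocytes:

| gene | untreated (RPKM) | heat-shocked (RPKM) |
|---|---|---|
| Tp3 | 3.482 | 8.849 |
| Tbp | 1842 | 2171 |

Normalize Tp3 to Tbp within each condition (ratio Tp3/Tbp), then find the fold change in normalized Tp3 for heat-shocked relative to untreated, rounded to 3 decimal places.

Tp3/Tbp (untreated) = 3.482 / 1842 = 0.0018903
Tp3/Tbp (heat-shocked) = 8.849 / 2171 = 0.004076
Fold change = 0.004076 / 0.0018903 = 2.1562

2.156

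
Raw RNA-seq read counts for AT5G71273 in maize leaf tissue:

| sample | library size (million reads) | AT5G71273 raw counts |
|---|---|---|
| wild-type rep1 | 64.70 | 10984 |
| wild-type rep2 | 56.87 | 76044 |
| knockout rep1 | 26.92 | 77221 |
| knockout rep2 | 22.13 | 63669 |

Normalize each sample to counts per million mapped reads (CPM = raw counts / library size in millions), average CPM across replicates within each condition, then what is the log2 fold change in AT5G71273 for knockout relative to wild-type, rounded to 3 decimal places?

1.931

CPM(wild-type rep1) = 10984 / 64.70 = 169.7682
CPM(wild-type rep2) = 76044 / 56.87 = 1337.1549
CPM(knockout rep1) = 77221 / 26.92 = 2868.5364
CPM(knockout rep2) = 63669 / 22.13 = 2877.0447
mean CPM(wild-type) = 753.4615; mean CPM(knockout) = 2872.7906
Fold change = 2872.7906 / 753.4615 = 3.81279
log2(3.81279) = 1.9308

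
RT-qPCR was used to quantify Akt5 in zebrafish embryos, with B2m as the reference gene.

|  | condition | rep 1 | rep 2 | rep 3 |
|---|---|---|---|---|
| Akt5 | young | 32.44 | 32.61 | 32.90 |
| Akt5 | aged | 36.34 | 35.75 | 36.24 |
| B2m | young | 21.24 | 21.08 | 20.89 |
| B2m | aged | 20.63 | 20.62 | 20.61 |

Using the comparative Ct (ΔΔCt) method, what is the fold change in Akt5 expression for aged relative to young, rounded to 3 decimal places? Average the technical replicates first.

Mean Ct: Akt5 young 32.650; Akt5 aged 36.110; B2m young 21.070; B2m aged 20.620
ΔCt(young) = 32.650 − 21.070 = 11.580
ΔCt(aged) = 36.110 − 20.620 = 15.490
ΔΔCt = 15.490 − 11.580 = 3.910
Fold change = 2^(−3.910) = 0.0665

0.067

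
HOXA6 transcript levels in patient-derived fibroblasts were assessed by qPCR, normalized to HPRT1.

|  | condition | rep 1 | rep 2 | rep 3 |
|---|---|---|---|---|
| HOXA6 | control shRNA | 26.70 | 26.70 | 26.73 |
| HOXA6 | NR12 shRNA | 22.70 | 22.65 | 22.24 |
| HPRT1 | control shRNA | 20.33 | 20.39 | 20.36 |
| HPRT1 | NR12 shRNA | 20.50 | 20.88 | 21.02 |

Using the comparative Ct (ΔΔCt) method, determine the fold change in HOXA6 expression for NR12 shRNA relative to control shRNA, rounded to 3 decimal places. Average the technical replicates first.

Mean Ct: HOXA6 control shRNA 26.710; HOXA6 NR12 shRNA 22.530; HPRT1 control shRNA 20.360; HPRT1 NR12 shRNA 20.800
ΔCt(control shRNA) = 26.710 − 20.360 = 6.350
ΔCt(NR12 shRNA) = 22.530 − 20.800 = 1.730
ΔΔCt = 1.730 − 6.350 = -4.620
Fold change = 2^(−(-4.620)) = 2^4.620 = 24.5900

24.590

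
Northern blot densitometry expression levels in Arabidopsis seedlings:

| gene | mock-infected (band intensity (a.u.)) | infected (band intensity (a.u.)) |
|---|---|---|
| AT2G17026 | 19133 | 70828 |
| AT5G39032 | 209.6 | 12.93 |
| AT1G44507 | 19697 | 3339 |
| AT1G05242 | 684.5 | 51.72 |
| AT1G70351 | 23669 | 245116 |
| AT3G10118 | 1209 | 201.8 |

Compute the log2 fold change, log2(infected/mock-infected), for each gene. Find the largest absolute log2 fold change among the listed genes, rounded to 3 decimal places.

log2(70828/19133) = 1.888  (AT2G17026)
log2(12.93/209.6) = -4.019  (AT5G39032)
log2(3339/19697) = -2.560  (AT1G44507)
log2(51.72/684.5) = -3.726  (AT1G05242)
log2(245116/23669) = 3.372  (AT1G70351)
log2(201.8/1209) = -2.583  (AT3G10118)
The largest magnitude belongs to AT5G39032.

4.019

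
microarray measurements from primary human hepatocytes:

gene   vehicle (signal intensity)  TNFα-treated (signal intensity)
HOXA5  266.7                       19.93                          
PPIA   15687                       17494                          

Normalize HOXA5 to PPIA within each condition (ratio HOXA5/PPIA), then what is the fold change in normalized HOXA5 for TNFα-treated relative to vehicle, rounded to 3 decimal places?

0.067

HOXA5/PPIA (vehicle) = 266.7 / 15687 = 0.017001
HOXA5/PPIA (TNFα-treated) = 19.93 / 17494 = 0.0011392
Fold change = 0.0011392 / 0.017001 = 0.0670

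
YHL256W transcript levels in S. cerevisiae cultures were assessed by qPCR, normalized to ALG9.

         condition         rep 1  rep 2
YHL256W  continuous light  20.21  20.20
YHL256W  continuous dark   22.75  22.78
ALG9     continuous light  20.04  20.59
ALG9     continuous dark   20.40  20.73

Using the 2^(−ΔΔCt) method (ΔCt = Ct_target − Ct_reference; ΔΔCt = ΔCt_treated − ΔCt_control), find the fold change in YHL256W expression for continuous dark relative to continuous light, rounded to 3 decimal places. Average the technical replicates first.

0.202

Mean Ct: YHL256W continuous light 20.205; YHL256W continuous dark 22.765; ALG9 continuous light 20.315; ALG9 continuous dark 20.565
ΔCt(continuous light) = 20.205 − 20.315 = -0.110
ΔCt(continuous dark) = 22.765 − 20.565 = 2.200
ΔΔCt = 2.200 − (-0.110) = 2.310
Fold change = 2^(−2.310) = 0.2017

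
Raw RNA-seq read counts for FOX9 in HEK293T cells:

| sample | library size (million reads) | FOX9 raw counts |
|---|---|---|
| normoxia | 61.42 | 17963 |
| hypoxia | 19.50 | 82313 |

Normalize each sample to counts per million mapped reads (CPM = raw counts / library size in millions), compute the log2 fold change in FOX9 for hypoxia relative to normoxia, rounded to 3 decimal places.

CPM(normoxia) = 17963 / 61.42 = 292.4617
CPM(hypoxia) = 82313 / 19.50 = 4221.1795
Fold change = 4221.1795 / 292.4617 = 14.43327
log2(14.43327) = 3.8513

3.851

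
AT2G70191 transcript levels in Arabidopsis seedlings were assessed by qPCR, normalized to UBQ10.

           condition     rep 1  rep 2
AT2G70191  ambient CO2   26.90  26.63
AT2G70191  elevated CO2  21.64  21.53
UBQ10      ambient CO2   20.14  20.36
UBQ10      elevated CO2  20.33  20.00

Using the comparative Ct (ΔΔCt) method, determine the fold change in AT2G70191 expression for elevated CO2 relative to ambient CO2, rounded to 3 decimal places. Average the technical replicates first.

34.178

Mean Ct: AT2G70191 ambient CO2 26.765; AT2G70191 elevated CO2 21.585; UBQ10 ambient CO2 20.250; UBQ10 elevated CO2 20.165
ΔCt(ambient CO2) = 26.765 − 20.250 = 6.515
ΔCt(elevated CO2) = 21.585 − 20.165 = 1.420
ΔΔCt = 1.420 − 6.515 = -5.095
Fold change = 2^(−(-5.095)) = 2^5.095 = 34.1781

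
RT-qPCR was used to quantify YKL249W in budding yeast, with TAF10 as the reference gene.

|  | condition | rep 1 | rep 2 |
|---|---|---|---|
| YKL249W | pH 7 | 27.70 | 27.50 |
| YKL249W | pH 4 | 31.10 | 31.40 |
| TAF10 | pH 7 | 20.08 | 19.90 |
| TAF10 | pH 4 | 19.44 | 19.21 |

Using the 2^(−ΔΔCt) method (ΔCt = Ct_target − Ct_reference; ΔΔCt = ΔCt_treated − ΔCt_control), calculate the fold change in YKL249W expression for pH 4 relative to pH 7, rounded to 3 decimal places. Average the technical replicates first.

0.050

Mean Ct: YKL249W pH 7 27.600; YKL249W pH 4 31.250; TAF10 pH 7 19.990; TAF10 pH 4 19.325
ΔCt(pH 7) = 27.600 − 19.990 = 7.610
ΔCt(pH 4) = 31.250 − 19.325 = 11.925
ΔΔCt = 11.925 − 7.610 = 4.315
Fold change = 2^(−4.315) = 0.0502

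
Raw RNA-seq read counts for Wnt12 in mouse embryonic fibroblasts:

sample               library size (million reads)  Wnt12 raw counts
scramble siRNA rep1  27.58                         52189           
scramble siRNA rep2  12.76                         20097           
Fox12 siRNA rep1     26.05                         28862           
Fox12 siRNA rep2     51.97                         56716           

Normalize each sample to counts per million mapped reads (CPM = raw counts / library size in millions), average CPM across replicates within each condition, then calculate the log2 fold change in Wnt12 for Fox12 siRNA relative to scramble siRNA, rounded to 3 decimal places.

-0.657

CPM(scramble siRNA rep1) = 52189 / 27.58 = 1892.2770
CPM(scramble siRNA rep2) = 20097 / 12.76 = 1575.0000
CPM(Fox12 siRNA rep1) = 28862 / 26.05 = 1107.9463
CPM(Fox12 siRNA rep2) = 56716 / 51.97 = 1091.3219
mean CPM(scramble siRNA) = 1733.6385; mean CPM(Fox12 siRNA) = 1099.6341
Fold change = 1099.6341 / 1733.6385 = 0.63429
log2(0.63429) = -0.6568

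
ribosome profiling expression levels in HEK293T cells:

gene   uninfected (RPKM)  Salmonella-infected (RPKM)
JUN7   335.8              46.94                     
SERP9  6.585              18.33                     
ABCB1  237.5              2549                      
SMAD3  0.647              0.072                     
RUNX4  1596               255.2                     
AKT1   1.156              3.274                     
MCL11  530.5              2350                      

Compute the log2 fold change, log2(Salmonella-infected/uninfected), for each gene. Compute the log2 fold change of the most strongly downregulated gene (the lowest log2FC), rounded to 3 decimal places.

log2(46.94/335.8) = -2.839  (JUN7)
log2(18.33/6.585) = 1.477  (SERP9)
log2(2549/237.5) = 3.424  (ABCB1)
log2(0.072/0.647) = -3.168  (SMAD3)
log2(255.2/1596) = -2.645  (RUNX4)
log2(3.274/1.156) = 1.502  (AKT1)
log2(2350/530.5) = 2.147  (MCL11)
SMAD3 is most strongly downregulated.

-3.168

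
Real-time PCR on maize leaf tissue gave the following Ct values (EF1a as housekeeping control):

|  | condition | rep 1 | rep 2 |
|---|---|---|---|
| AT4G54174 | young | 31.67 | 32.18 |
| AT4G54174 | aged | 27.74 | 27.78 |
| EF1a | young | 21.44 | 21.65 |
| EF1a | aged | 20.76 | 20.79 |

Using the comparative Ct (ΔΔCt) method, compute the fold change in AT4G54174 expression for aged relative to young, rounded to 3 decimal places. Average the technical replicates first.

Mean Ct: AT4G54174 young 31.925; AT4G54174 aged 27.760; EF1a young 21.545; EF1a aged 20.775
ΔCt(young) = 31.925 − 21.545 = 10.380
ΔCt(aged) = 27.760 − 20.775 = 6.985
ΔΔCt = 6.985 − 10.380 = -3.395
Fold change = 2^(−(-3.395)) = 2^3.395 = 10.5195

10.520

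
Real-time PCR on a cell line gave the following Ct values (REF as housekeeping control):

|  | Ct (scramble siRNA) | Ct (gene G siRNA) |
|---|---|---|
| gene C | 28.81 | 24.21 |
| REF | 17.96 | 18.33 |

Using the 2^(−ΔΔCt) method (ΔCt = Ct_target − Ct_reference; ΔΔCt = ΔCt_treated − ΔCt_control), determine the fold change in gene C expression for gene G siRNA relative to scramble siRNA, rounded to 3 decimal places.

31.341

ΔCt(scramble siRNA) = 28.810 − 17.960 = 10.850
ΔCt(gene G siRNA) = 24.210 − 18.330 = 5.880
ΔΔCt = 5.880 − 10.850 = -4.970
Fold change = 2^(−(-4.970)) = 2^4.970 = 31.3414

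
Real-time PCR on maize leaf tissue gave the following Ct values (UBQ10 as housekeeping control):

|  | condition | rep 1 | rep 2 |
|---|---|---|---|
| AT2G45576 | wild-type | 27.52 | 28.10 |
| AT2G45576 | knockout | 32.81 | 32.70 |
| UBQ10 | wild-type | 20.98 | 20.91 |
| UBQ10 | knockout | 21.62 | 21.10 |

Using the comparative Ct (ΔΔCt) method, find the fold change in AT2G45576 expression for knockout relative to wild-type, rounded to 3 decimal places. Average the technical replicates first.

Mean Ct: AT2G45576 wild-type 27.810; AT2G45576 knockout 32.755; UBQ10 wild-type 20.945; UBQ10 knockout 21.360
ΔCt(wild-type) = 27.810 − 20.945 = 6.865
ΔCt(knockout) = 32.755 − 21.360 = 11.395
ΔΔCt = 11.395 − 6.865 = 4.530
Fold change = 2^(−4.530) = 0.0433

0.043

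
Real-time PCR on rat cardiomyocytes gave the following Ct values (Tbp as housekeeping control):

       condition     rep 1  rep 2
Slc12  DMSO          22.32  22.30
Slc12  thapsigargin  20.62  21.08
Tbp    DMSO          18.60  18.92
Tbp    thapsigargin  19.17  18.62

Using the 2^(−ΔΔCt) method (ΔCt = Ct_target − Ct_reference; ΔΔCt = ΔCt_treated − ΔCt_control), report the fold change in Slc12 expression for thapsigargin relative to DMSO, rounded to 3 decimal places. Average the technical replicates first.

Mean Ct: Slc12 DMSO 22.310; Slc12 thapsigargin 20.850; Tbp DMSO 18.760; Tbp thapsigargin 18.895
ΔCt(DMSO) = 22.310 − 18.760 = 3.550
ΔCt(thapsigargin) = 20.850 − 18.895 = 1.955
ΔΔCt = 1.955 − 3.550 = -1.595
Fold change = 2^(−(-1.595)) = 2^1.595 = 3.0209

3.021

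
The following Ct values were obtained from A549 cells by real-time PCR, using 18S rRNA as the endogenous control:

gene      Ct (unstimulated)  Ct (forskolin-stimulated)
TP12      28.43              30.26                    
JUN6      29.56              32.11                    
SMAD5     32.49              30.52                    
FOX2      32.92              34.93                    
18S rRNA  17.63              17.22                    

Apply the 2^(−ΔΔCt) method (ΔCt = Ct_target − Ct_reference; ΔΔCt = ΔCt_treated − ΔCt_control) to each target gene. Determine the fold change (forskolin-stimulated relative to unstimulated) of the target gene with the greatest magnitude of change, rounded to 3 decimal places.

TP12: ΔΔCt = (30.26−17.22) − (28.43−17.63) = 13.04 − 10.80 = 2.24; fold change = 2^-2.24 = 0.212
JUN6: ΔΔCt = (32.11−17.22) − (29.56−17.63) = 14.89 − 11.93 = 2.96; fold change = 2^-2.96 = 0.129
SMAD5: ΔΔCt = (30.52−17.22) − (32.49−17.63) = 13.30 − 14.86 = -1.56; fold change = 2^1.56 = 2.949
FOX2: ΔΔCt = (34.93−17.22) − (32.92−17.63) = 17.71 − 15.29 = 2.42; fold change = 2^-2.42 = 0.187
JUN6 has the largest |ΔΔCt| = 2.96.

0.129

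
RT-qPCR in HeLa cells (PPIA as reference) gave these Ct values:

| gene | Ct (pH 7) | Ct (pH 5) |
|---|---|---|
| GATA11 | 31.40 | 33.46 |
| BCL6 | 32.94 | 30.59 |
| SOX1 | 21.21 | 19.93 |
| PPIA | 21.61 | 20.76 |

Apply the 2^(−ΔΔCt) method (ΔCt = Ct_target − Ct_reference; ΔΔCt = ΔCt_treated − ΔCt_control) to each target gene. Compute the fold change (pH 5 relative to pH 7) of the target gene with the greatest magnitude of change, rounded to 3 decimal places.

GATA11: ΔΔCt = (33.46−20.76) − (31.40−21.61) = 12.70 − 9.79 = 2.91; fold change = 2^-2.91 = 0.133
BCL6: ΔΔCt = (30.59−20.76) − (32.94−21.61) = 9.83 − 11.33 = -1.50; fold change = 2^1.50 = 2.828
SOX1: ΔΔCt = (19.93−20.76) − (21.21−21.61) = -0.83 − (-0.40) = -0.43; fold change = 2^0.43 = 1.347
GATA11 has the largest |ΔΔCt| = 2.91.

0.133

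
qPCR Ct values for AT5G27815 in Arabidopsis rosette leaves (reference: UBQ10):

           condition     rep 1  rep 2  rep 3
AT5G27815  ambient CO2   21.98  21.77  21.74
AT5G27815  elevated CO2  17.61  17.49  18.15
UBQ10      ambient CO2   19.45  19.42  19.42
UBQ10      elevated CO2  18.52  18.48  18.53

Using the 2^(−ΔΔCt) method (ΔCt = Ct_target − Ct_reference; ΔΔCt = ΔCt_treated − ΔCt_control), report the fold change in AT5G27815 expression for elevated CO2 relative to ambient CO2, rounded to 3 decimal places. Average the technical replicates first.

8.938

Mean Ct: AT5G27815 ambient CO2 21.830; AT5G27815 elevated CO2 17.750; UBQ10 ambient CO2 19.430; UBQ10 elevated CO2 18.510
ΔCt(ambient CO2) = 21.830 − 19.430 = 2.400
ΔCt(elevated CO2) = 17.750 − 18.510 = -0.760
ΔΔCt = -0.760 − 2.400 = -3.160
Fold change = 2^(−(-3.160)) = 2^3.160 = 8.9383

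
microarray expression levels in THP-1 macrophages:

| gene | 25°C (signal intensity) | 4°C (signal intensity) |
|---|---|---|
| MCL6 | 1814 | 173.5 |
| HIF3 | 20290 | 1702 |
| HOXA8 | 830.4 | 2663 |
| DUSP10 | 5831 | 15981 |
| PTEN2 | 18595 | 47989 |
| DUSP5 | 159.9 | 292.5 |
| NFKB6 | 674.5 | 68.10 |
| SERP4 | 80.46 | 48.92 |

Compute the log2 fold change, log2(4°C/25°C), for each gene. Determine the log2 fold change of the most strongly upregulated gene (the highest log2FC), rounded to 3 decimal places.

log2(173.5/1814) = -3.386  (MCL6)
log2(1702/20290) = -3.575  (HIF3)
log2(2663/830.4) = 1.681  (HOXA8)
log2(15981/5831) = 1.455  (DUSP10)
log2(47989/18595) = 1.368  (PTEN2)
log2(292.5/159.9) = 0.871  (DUSP5)
log2(68.10/674.5) = -3.308  (NFKB6)
log2(48.92/80.46) = -0.718  (SERP4)
HOXA8 is most strongly upregulated.

1.681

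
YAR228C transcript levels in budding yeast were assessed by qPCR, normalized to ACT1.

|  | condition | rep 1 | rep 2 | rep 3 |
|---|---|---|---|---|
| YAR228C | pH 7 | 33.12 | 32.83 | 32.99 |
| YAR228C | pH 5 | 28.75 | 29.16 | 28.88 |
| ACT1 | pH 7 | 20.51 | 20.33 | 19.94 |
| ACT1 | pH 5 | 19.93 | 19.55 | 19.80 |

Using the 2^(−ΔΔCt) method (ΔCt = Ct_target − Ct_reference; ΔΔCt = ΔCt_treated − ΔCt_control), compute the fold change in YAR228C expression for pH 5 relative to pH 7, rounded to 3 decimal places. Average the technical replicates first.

11.713

Mean Ct: YAR228C pH 7 32.980; YAR228C pH 5 28.930; ACT1 pH 7 20.260; ACT1 pH 5 19.760
ΔCt(pH 7) = 32.980 − 20.260 = 12.720
ΔCt(pH 5) = 28.930 − 19.760 = 9.170
ΔΔCt = 9.170 − 12.720 = -3.550
Fold change = 2^(−(-3.550)) = 2^3.550 = 11.7127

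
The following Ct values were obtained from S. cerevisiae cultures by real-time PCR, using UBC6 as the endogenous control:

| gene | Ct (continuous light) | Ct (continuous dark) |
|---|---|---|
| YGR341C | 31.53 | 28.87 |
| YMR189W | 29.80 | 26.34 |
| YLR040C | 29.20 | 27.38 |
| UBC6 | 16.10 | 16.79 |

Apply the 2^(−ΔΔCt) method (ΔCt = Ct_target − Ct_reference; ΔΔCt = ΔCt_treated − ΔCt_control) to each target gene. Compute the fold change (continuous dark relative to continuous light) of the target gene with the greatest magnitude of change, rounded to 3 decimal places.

YGR341C: ΔΔCt = (28.87−16.79) − (31.53−16.10) = 12.08 − 15.43 = -3.35; fold change = 2^3.35 = 10.196
YMR189W: ΔΔCt = (26.34−16.79) − (29.80−16.10) = 9.55 − 13.70 = -4.15; fold change = 2^4.15 = 17.753
YLR040C: ΔΔCt = (27.38−16.79) − (29.20−16.10) = 10.59 − 13.10 = -2.51; fold change = 2^2.51 = 5.696
YMR189W has the largest |ΔΔCt| = 4.15.

17.753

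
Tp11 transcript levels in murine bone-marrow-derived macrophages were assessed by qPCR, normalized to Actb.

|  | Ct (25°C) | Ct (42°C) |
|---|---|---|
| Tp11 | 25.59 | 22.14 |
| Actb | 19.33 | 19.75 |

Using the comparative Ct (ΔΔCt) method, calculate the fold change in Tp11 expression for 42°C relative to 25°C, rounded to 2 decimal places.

ΔCt(25°C) = 25.590 − 19.330 = 6.260
ΔCt(42°C) = 22.140 − 19.750 = 2.390
ΔΔCt = 2.390 − 6.260 = -3.870
Fold change = 2^(−(-3.870)) = 2^3.870 = 14.621

14.62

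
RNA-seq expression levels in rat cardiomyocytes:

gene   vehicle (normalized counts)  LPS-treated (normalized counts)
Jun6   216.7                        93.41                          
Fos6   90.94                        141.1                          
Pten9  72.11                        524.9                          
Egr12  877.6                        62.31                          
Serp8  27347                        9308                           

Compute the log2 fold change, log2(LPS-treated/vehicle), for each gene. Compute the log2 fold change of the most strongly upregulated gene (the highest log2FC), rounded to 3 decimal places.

log2(93.41/216.7) = -1.214  (Jun6)
log2(141.1/90.94) = 0.634  (Fos6)
log2(524.9/72.11) = 2.864  (Pten9)
log2(62.31/877.6) = -3.816  (Egr12)
log2(9308/27347) = -1.555  (Serp8)
Pten9 is most strongly upregulated.

2.864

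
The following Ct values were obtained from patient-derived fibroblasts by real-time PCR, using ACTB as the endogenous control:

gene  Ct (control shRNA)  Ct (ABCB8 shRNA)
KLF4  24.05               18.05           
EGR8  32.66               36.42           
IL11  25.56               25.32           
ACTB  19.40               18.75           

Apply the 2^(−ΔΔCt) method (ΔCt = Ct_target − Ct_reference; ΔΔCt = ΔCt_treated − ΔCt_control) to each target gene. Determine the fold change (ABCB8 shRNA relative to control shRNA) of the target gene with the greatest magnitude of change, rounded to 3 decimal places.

KLF4: ΔΔCt = (18.05−18.75) − (24.05−19.40) = -0.70 − 4.65 = -5.35; fold change = 2^5.35 = 40.786
EGR8: ΔΔCt = (36.42−18.75) − (32.66−19.40) = 17.67 − 13.26 = 4.41; fold change = 2^-4.41 = 0.047
IL11: ΔΔCt = (25.32−18.75) − (25.56−19.40) = 6.57 − 6.16 = 0.41; fold change = 2^-0.41 = 0.753
KLF4 has the largest |ΔΔCt| = 5.35.

40.786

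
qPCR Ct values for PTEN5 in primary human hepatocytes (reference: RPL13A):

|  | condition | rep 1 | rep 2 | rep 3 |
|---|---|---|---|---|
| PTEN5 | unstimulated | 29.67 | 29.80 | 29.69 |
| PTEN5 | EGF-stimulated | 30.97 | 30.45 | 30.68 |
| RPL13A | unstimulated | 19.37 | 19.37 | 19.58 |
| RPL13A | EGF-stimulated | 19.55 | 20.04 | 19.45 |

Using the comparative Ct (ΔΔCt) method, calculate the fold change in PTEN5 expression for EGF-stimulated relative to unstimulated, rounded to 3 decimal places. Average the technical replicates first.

0.599

Mean Ct: PTEN5 unstimulated 29.720; PTEN5 EGF-stimulated 30.700; RPL13A unstimulated 19.440; RPL13A EGF-stimulated 19.680
ΔCt(unstimulated) = 29.720 − 19.440 = 10.280
ΔCt(EGF-stimulated) = 30.700 − 19.680 = 11.020
ΔΔCt = 11.020 − 10.280 = 0.740
Fold change = 2^(−0.740) = 0.5987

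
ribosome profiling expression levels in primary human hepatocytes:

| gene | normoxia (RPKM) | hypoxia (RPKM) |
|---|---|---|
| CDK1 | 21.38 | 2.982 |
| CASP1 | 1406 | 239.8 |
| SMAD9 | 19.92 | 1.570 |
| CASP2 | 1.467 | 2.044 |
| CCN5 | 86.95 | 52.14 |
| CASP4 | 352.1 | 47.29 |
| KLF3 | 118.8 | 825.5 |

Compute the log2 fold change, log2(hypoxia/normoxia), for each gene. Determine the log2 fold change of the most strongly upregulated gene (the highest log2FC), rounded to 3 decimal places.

2.797

log2(2.982/21.38) = -2.842  (CDK1)
log2(239.8/1406) = -2.552  (CASP1)
log2(1.570/19.92) = -3.665  (SMAD9)
log2(2.044/1.467) = 0.479  (CASP2)
log2(52.14/86.95) = -0.738  (CCN5)
log2(47.29/352.1) = -2.896  (CASP4)
log2(825.5/118.8) = 2.797  (KLF3)
KLF3 is most strongly upregulated.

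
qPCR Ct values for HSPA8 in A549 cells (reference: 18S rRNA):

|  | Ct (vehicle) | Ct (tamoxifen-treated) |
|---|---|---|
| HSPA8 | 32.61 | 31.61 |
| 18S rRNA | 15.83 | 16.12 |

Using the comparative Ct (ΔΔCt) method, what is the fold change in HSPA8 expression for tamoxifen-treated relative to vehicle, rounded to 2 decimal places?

ΔCt(vehicle) = 32.610 − 15.830 = 16.780
ΔCt(tamoxifen-treated) = 31.610 − 16.120 = 15.490
ΔΔCt = 15.490 − 16.780 = -1.290
Fold change = 2^(−(-1.290)) = 2^1.290 = 2.445

2.45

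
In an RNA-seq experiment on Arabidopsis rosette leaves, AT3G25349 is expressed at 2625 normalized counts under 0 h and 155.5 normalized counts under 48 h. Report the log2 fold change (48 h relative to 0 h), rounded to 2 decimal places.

-4.08

Fold change = 155.5 / 2625 = 0.0592
log2(0.0592) = -4.077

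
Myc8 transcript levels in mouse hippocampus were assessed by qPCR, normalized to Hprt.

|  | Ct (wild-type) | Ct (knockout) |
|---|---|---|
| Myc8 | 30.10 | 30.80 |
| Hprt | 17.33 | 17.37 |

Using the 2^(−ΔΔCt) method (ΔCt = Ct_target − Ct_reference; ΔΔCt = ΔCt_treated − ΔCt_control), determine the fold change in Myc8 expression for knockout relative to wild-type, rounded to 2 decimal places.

0.63

ΔCt(wild-type) = 30.100 − 17.330 = 12.770
ΔCt(knockout) = 30.800 − 17.370 = 13.430
ΔΔCt = 13.430 − 12.770 = 0.660
Fold change = 2^(−0.660) = 0.633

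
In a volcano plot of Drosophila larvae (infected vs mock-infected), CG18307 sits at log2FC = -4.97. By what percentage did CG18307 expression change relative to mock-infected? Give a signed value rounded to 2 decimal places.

Fold change = 2^(-4.97) = 0.0319
Percent change = (FC − 1) × 100% = (0.0319 − 1) × 100 = -96.81%

-96.81%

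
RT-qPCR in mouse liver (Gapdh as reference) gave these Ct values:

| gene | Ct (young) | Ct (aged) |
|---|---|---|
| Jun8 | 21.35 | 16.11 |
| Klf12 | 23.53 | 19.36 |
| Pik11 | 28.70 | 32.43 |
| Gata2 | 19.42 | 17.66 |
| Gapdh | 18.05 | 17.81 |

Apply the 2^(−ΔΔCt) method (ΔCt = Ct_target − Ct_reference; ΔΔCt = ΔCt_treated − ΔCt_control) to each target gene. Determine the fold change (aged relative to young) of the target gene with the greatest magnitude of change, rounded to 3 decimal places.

Jun8: ΔΔCt = (16.11−17.81) − (21.35−18.05) = -1.70 − 3.30 = -5.00; fold change = 2^5.00 = 32.000
Klf12: ΔΔCt = (19.36−17.81) − (23.53−18.05) = 1.55 − 5.48 = -3.93; fold change = 2^3.93 = 15.242
Pik11: ΔΔCt = (32.43−17.81) − (28.70−18.05) = 14.62 − 10.65 = 3.97; fold change = 2^-3.97 = 0.064
Gata2: ΔΔCt = (17.66−17.81) − (19.42−18.05) = -0.15 − 1.37 = -1.52; fold change = 2^1.52 = 2.868
Jun8 has the largest |ΔΔCt| = 5.00.

32.000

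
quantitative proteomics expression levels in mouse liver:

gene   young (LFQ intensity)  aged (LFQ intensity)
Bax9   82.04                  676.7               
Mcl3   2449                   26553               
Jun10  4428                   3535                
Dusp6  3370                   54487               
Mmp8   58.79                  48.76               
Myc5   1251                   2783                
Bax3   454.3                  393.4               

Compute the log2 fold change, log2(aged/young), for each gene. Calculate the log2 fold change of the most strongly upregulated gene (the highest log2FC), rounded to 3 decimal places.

log2(676.7/82.04) = 3.044  (Bax9)
log2(26553/2449) = 3.439  (Mcl3)
log2(3535/4428) = -0.325  (Jun10)
log2(54487/3370) = 4.015  (Dusp6)
log2(48.76/58.79) = -0.270  (Mmp8)
log2(2783/1251) = 1.154  (Myc5)
log2(393.4/454.3) = -0.208  (Bax3)
Dusp6 is most strongly upregulated.

4.015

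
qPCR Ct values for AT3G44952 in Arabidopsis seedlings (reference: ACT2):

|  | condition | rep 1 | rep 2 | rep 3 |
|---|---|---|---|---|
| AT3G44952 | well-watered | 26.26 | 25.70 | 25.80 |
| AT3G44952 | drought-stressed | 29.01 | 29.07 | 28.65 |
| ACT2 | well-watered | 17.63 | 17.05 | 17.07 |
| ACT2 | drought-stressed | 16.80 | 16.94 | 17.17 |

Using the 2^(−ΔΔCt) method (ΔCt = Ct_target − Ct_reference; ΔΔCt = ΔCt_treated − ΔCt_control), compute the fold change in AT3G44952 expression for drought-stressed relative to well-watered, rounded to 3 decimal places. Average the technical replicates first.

Mean Ct: AT3G44952 well-watered 25.920; AT3G44952 drought-stressed 28.910; ACT2 well-watered 17.250; ACT2 drought-stressed 16.970
ΔCt(well-watered) = 25.920 − 17.250 = 8.670
ΔCt(drought-stressed) = 28.910 − 16.970 = 11.940
ΔΔCt = 11.940 − 8.670 = 3.270
Fold change = 2^(−3.270) = 0.1037

0.104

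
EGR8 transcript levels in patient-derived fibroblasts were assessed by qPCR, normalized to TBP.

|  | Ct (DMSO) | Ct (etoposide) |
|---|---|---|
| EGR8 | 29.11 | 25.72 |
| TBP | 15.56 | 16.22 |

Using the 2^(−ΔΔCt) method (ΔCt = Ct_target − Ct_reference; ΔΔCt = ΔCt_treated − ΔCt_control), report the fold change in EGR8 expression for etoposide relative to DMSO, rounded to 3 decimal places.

16.564

ΔCt(DMSO) = 29.110 − 15.560 = 13.550
ΔCt(etoposide) = 25.720 − 16.220 = 9.500
ΔΔCt = 9.500 − 13.550 = -4.050
Fold change = 2^(−(-4.050)) = 2^4.050 = 16.5642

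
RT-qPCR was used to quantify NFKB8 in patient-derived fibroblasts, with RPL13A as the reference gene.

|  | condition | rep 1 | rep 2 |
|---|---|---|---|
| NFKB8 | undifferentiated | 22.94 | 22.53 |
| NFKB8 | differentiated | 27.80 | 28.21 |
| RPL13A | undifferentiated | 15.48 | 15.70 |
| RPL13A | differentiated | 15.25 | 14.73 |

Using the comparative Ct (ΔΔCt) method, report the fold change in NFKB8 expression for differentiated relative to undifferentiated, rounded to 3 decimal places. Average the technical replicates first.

0.017

Mean Ct: NFKB8 undifferentiated 22.735; NFKB8 differentiated 28.005; RPL13A undifferentiated 15.590; RPL13A differentiated 14.990
ΔCt(undifferentiated) = 22.735 − 15.590 = 7.145
ΔCt(differentiated) = 28.005 − 14.990 = 13.015
ΔΔCt = 13.015 − 7.145 = 5.870
Fold change = 2^(−5.870) = 0.0171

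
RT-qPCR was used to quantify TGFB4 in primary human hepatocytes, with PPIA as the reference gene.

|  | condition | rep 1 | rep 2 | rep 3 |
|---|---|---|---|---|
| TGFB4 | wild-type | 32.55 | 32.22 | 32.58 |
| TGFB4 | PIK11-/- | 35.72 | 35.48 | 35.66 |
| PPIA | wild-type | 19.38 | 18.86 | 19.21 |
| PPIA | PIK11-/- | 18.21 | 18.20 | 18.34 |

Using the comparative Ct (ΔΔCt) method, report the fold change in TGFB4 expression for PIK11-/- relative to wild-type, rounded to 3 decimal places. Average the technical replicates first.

0.060

Mean Ct: TGFB4 wild-type 32.450; TGFB4 PIK11-/- 35.620; PPIA wild-type 19.150; PPIA PIK11-/- 18.250
ΔCt(wild-type) = 32.450 − 19.150 = 13.300
ΔCt(PIK11-/-) = 35.620 − 18.250 = 17.370
ΔΔCt = 17.370 − 13.300 = 4.070
Fold change = 2^(−4.070) = 0.0595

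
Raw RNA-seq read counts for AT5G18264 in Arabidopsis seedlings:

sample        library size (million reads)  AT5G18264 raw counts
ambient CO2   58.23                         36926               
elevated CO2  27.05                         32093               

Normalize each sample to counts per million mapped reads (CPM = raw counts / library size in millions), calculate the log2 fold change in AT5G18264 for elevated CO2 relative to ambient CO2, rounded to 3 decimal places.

CPM(ambient CO2) = 36926 / 58.23 = 634.1405
CPM(elevated CO2) = 32093 / 27.05 = 1186.4325
Fold change = 1186.4325 / 634.1405 = 1.87093
log2(1.87093) = 0.9038

0.904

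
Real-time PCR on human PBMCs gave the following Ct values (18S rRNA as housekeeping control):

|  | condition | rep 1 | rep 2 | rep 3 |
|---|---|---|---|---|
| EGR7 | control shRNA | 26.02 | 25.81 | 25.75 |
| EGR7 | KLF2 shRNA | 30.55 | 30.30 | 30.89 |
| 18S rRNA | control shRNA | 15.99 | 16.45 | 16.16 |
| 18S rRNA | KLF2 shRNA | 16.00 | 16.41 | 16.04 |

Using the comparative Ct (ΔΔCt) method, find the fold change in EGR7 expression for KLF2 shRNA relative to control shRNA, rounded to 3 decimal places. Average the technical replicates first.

Mean Ct: EGR7 control shRNA 25.860; EGR7 KLF2 shRNA 30.580; 18S rRNA control shRNA 16.200; 18S rRNA KLF2 shRNA 16.150
ΔCt(control shRNA) = 25.860 − 16.200 = 9.660
ΔCt(KLF2 shRNA) = 30.580 − 16.150 = 14.430
ΔΔCt = 14.430 − 9.660 = 4.770
Fold change = 2^(−4.770) = 0.0367

0.037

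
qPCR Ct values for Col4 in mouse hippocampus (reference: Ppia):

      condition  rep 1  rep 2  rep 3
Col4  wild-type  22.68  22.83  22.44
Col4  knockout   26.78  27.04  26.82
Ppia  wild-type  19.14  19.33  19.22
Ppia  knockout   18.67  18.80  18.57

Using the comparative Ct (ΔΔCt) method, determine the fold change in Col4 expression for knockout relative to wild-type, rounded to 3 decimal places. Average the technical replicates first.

0.036

Mean Ct: Col4 wild-type 22.650; Col4 knockout 26.880; Ppia wild-type 19.230; Ppia knockout 18.680
ΔCt(wild-type) = 22.650 − 19.230 = 3.420
ΔCt(knockout) = 26.880 − 18.680 = 8.200
ΔΔCt = 8.200 − 3.420 = 4.780
Fold change = 2^(−4.780) = 0.0364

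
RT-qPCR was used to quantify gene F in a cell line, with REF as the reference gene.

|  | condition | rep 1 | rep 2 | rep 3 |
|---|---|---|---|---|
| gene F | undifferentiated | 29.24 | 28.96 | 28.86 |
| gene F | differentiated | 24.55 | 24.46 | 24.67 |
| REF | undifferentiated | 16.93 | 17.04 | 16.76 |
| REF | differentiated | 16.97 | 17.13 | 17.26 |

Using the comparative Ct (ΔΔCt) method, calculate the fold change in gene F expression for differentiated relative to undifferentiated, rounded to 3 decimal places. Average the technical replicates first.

Mean Ct: gene F undifferentiated 29.020; gene F differentiated 24.560; REF undifferentiated 16.910; REF differentiated 17.120
ΔCt(undifferentiated) = 29.020 − 16.910 = 12.110
ΔCt(differentiated) = 24.560 − 17.120 = 7.440
ΔΔCt = 7.440 − 12.110 = -4.670
Fold change = 2^(−(-4.670)) = 2^4.670 = 25.4572

25.457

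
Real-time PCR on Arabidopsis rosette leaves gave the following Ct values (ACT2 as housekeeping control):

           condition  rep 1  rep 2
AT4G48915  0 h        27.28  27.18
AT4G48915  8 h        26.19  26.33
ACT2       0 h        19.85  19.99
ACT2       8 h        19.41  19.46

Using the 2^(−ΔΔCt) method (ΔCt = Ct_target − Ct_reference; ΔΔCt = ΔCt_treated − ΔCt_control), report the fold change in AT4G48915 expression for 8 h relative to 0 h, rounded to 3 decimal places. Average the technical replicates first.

Mean Ct: AT4G48915 0 h 27.230; AT4G48915 8 h 26.260; ACT2 0 h 19.920; ACT2 8 h 19.435
ΔCt(0 h) = 27.230 − 19.920 = 7.310
ΔCt(8 h) = 26.260 − 19.435 = 6.825
ΔΔCt = 6.825 − 7.310 = -0.485
Fold change = 2^(−(-0.485)) = 2^0.485 = 1.3996

1.400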